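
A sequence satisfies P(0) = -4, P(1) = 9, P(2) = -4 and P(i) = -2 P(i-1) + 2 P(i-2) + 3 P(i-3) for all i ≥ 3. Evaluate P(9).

614

P(3) = -2·(-4) + 2·9 + 3·(-4) = 14
P(4) = -2·14 + 2·(-4) + 3·9 = -9
P(5) = -2·(-9) + 2·14 + 3·(-4) = 34
P(6) = -2·34 + 2·(-9) + 3·14 = -44
P(7) = -2·(-44) + 2·34 + 3·(-9) = 129
P(8) = -2·129 + 2·(-44) + 3·34 = -244
P(9) = -2·(-244) + 2·129 + 3·(-44) = 614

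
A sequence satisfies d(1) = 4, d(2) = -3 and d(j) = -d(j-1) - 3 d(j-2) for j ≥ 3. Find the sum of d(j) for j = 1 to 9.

d(3) = -(-3) - 3(4) = -9
d(4) = -(-9) - 3(-3) = 18
d(5) = -18 - 3(-9) = 9
d(6) = -9 - 3(18) = -63
d(7) = -(-63) - 3(9) = 36
d(8) = -36 - 3(-63) = 153
d(9) = -153 - 3(36) = -261
Sum = 4 + (-3) + (-9) + 18 + 9 + (-63) + 36 + 153 + (-261) = -116

-116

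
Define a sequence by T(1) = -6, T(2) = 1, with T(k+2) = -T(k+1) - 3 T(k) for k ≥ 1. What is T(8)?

-275

T(3) = -1 - 3*(-6) = 17
T(4) = -17 - 3*1 = -20
T(5) = -(-20) - 3*17 = -31
T(6) = -(-31) - 3*(-20) = 91
T(7) = -91 - 3*(-31) = 2
T(8) = -2 - 3*91 = -275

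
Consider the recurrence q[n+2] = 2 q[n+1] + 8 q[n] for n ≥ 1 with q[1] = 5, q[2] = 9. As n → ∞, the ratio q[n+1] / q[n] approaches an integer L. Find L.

4

The characteristic equation is r^2 - 2r - 8 = 0, which factors as (r - 4)(r + 2) = 0.
So the roots are 4 and -2. Since |4| > |-2| and the coefficient of 4^n is non-zero, the ratio tends to 4.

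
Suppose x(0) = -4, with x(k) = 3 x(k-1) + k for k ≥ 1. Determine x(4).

-266

x(1) = 3*(-4) + 1 = -11
x(2) = 3*(-11) + 2 = -31
x(3) = 3*(-31) + 3 = -90
x(4) = 3*(-90) + 4 = -266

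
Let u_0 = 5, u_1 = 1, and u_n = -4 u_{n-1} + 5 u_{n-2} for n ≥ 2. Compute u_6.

10421

u_2 = -4·1 + 5·5 = 21
u_3 = -4·21 + 5·1 = -79
u_4 = -4·(-79) + 5·21 = 421
u_5 = -4·421 + 5·(-79) = -2079
u_6 = -4·(-2079) + 5·421 = 10421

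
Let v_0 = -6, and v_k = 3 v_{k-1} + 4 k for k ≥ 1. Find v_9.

v_1 = 3·(-6) + 4 = -14
v_2 = 3·(-14) + 8 = -34
v_3 = 3·(-34) + 12 = -90
v_4 = 3·(-90) + 16 = -254
v_5 = 3·(-254) + 20 = -742
v_6 = 3·(-742) + 24 = -2202
v_7 = 3·(-2202) + 28 = -6578
v_8 = 3·(-6578) + 32 = -19702
v_9 = 3·(-19702) + 36 = -59070

-59070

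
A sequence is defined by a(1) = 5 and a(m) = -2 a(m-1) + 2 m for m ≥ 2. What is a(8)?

-492

a(2) = -2*5 + 4 = -6
a(3) = -2*(-6) + 6 = 18
a(4) = -2*18 + 8 = -28
a(5) = -2*(-28) + 10 = 66
a(6) = -2*66 + 12 = -120
a(7) = -2*(-120) + 14 = 254
a(8) = -2*254 + 16 = -492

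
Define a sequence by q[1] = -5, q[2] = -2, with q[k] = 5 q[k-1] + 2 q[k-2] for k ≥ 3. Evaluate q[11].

-13460960

q[3] = 5(-2) + 2(-5) = -20
q[4] = 5(-20) + 2(-2) = -104
q[5] = 5(-104) + 2(-20) = -560
q[6] = 5(-560) + 2(-104) = -3008
q[7] = 5(-3008) + 2(-560) = -16160
q[8] = 5(-16160) + 2(-3008) = -86816
q[9] = 5(-86816) + 2(-16160) = -466400
q[10] = 5(-466400) + 2(-86816) = -2505632
q[11] = 5(-2505632) + 2(-466400) = -13460960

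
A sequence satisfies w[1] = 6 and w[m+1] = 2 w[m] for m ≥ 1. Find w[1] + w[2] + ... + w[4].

w[2] = 2(6) = 12
w[3] = 2(12) = 24
w[4] = 2(24) = 48
Sum = 6 + 12 + 24 + 48 = 90

90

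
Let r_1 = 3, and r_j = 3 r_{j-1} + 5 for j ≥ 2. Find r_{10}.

108254

r_2 = 3(3) + 5 = 14
r_3 = 3(14) + 5 = 47
r_4 = 3(47) + 5 = 146
r_5 = 3(146) + 5 = 443
r_6 = 3(443) + 5 = 1334
r_7 = 3(1334) + 5 = 4007
r_8 = 3(4007) + 5 = 12026
r_9 = 3(12026) + 5 = 36083
r_{10} = 3(36083) + 5 = 108254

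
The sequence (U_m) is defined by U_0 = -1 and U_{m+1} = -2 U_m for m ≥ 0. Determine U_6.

-64

U_1 = -2·(-1) = 2
U_2 = -2·2 = -4
U_3 = -2·(-4) = 8
U_4 = -2·8 = -16
U_5 = -2·(-16) = 32
U_6 = -2·32 = -64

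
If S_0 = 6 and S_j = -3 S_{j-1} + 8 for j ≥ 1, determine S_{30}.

The fixed point is 8/(1 + 3) = 2, so S_j - 2 = -3(S_{j-1} - 2).
Hence S_j = 4·(-3)^j + 2.
S_{30} = 4·(-3)^{30} + 2 = 4·205891132094649 + 2 = 823564528378598.

823564528378598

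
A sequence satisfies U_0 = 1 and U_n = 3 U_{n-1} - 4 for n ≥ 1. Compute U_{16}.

-43046719

The fixed point is -4/(1 - 3) = 2, so U_n - 2 = 3(U_{n-1} - 2).
Hence U_n = -1·3^n + 2.
U_{16} = -1·3^{16} + 2 = -1·43046721 + 2 = -43046719.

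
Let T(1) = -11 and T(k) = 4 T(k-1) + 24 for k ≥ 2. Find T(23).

-52776558133256

The fixed point is 24/(1 - 4) = -8, so T(k) + 8 = 4(T(k-1) + 8).
Hence T(k) = -3·4^{k-1} - 8.
T(23) = -3·4^{22} - 8 = -3·17592186044416 - 8 = -52776558133256.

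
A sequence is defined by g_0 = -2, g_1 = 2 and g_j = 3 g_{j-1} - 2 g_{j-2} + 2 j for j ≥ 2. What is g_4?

g_2 = 3·2 - 2·(-2) + 4 = 14
g_3 = 3·14 - 2·2 + 6 = 44
g_4 = 3·44 - 2·14 + 8 = 112

112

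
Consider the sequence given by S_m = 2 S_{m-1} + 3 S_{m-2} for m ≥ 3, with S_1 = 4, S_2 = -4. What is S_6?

S_3 = 2·(-4) + 3·4 = 4
S_4 = 2·4 + 3·(-4) = -4
S_5 = 2·(-4) + 3·4 = 4
S_6 = 2·4 + 3·(-4) = -4

-4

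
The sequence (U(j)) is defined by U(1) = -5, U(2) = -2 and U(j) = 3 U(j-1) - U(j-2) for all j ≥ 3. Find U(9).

-89

U(3) = 3(-2) - (-5) = -1
U(4) = 3(-1) - (-2) = -1
U(5) = 3(-1) - (-1) = -2
U(6) = 3(-2) - (-1) = -5
U(7) = 3(-5) - (-2) = -13
U(8) = 3(-13) - (-5) = -34
U(9) = 3(-34) - (-13) = -89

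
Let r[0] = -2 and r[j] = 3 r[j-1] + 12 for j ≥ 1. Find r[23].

376572715302

The fixed point is 12/(1 - 3) = -6, so r[j] + 6 = 3(r[j-1] + 6).
Hence r[j] = 4·3^j - 6.
r[23] = 4·3^{23} - 6 = 4·94143178827 - 6 = 376572715302.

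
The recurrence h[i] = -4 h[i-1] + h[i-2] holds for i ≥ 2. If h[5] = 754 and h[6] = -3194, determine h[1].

Rearranging, h[i-2] = h[i] + 4 h[i-1].
h[4] = -3194 + 4(754) = -178
h[3] = 754 + 4(-178) = 42
h[2] = -178 + 4(42) = -10
h[1] = 42 + 4(-10) = 2

2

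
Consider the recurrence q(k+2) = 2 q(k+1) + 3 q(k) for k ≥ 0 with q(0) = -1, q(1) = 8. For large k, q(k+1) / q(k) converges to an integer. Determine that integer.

The characteristic equation is r^2 - 2r - 3 = 0, which factors as (r - 3)(r + 1) = 0.
So the roots are 3 and -1. Since |3| > |-1| and the coefficient of 3^k is non-zero, the ratio tends to 3.

3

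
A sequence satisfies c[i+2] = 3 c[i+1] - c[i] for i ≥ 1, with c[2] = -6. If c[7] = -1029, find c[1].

Let c[1] = w.
c[3] = -18 - w
c[4] = -48 - 3w
c[5] = -126 - 8w
c[6] = -330 - 21w
c[7] = -864 - 55w
So -864 - 55w = -1029, giving w = 3.

3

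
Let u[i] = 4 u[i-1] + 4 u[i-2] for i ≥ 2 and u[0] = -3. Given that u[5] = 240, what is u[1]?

Let u[1] = w.
u[2] = -12 + 4w
u[3] = -48 + 20w
u[4] = -240 + 96w
u[5] = -1152 + 464w
So -1152 + 464w = 240, giving w = 3.

3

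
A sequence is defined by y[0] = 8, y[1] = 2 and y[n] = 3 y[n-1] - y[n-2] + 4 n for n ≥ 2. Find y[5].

274

y[2] = 3(2) - 8 + 8 = 6
y[3] = 3(6) - 2 + 12 = 28
y[4] = 3(28) - 6 + 16 = 94
y[5] = 3(94) - 28 + 20 = 274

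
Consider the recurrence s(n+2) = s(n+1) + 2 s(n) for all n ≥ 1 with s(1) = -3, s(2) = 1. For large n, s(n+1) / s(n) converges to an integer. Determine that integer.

The characteristic equation is r^2 - r - 2 = 0, which factors as (r - 2)(r + 1) = 0.
So the roots are 2 and -1. Since |2| > |-1| and the coefficient of 2^n is non-zero, the ratio tends to 2.

2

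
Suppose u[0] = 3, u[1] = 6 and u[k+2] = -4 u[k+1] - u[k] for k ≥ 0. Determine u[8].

u[2] = -4·6 - 3 = -27
u[3] = -4·(-27) - 6 = 102
u[4] = -4·102 - (-27) = -381
u[5] = -4·(-381) - 102 = 1422
u[6] = -4·1422 - (-381) = -5307
u[7] = -4·(-5307) - 1422 = 19806
u[8] = -4·19806 - (-5307) = -73917

-73917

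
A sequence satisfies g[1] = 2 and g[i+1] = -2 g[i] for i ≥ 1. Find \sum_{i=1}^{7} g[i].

86

g[2] = -2*2 = -4
g[3] = -2*(-4) = 8
g[4] = -2*8 = -16
g[5] = -2*(-16) = 32
g[6] = -2*32 = -64
g[7] = -2*(-64) = 128
Sum = 2 + (-4) + 8 + (-16) + 32 + (-64) + 128 = 86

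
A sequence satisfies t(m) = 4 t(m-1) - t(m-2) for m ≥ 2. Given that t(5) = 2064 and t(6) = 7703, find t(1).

Rearranging, t(m-2) = -(t(m) - 4 t(m-1)).
t(4) = -(7703 - 4·2064) = 553
t(3) = -(2064 - 4·553) = 148
t(2) = -(553 - 4·148) = 39
t(1) = -(148 - 4·39) = 8

8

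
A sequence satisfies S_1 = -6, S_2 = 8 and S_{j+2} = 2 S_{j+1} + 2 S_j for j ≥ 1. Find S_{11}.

S_3 = 2(8) + 2(-6) = 4
S_4 = 2(4) + 2(8) = 24
S_5 = 2(24) + 2(4) = 56
S_6 = 2(56) + 2(24) = 160
S_7 = 2(160) + 2(56) = 432
S_8 = 2(432) + 2(160) = 1184
S_9 = 2(1184) + 2(432) = 3232
S_{10} = 2(3232) + 2(1184) = 8832
S_{11} = 2(8832) + 2(3232) = 24128

24128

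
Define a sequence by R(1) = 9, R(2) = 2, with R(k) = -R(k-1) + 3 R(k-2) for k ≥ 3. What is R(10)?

R(3) = -2 + 3*9 = 25
R(4) = -25 + 3*2 = -19
R(5) = -(-19) + 3*25 = 94
R(6) = -94 + 3*(-19) = -151
R(7) = -(-151) + 3*94 = 433
R(8) = -433 + 3*(-151) = -886
R(9) = -(-886) + 3*433 = 2185
R(10) = -2185 + 3*(-886) = -4843

-4843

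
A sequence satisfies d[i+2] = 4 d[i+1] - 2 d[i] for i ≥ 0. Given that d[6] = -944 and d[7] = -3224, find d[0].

8

Rearranging, d[i-2] = (d[i] - 4 d[i-1]) / -2.
d[5] = (-3224 - 4(-944)) / -2 = 552/-2 = -276
d[4] = (-944 - 4(-276)) / -2 = 160/-2 = -80
d[3] = (-276 - 4(-80)) / -2 = 44/-2 = -22
d[2] = (-80 - 4(-22)) / -2 = 8/-2 = -4
d[1] = (-22 - 4(-4)) / -2 = -6/-2 = 3
d[0] = (-4 - 4(3)) / -2 = -16/-2 = 8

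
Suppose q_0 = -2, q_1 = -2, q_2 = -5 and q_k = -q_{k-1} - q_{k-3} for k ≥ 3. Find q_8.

q_3 = -(-5) - (-2) = 7
q_4 = -7 - (-2) = -5
q_5 = -(-5) - (-5) = 10
q_6 = -10 - 7 = -17
q_7 = -(-17) - (-5) = 22
q_8 = -22 - 10 = -32

-32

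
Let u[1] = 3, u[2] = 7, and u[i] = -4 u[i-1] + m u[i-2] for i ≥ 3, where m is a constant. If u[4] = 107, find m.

u[3] = -28 + 3m
u[4] = 112 - 5m
So 112 - 5m = 107, giving m = 1.

1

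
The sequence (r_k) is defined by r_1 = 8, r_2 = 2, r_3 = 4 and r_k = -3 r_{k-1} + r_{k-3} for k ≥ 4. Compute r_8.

-316

r_4 = -3·4 + 8 = -4
r_5 = -3·(-4) + 2 = 14
r_6 = -3·14 + 4 = -38
r_7 = -3·(-38) + (-4) = 110
r_8 = -3·110 + 14 = -316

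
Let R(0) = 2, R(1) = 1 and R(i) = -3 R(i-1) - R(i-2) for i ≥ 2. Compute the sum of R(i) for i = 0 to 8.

-1258

R(2) = -3(1) - 2 = -5
R(3) = -3(-5) - 1 = 14
R(4) = -3(14) - (-5) = -37
R(5) = -3(-37) - 14 = 97
R(6) = -3(97) - (-37) = -254
R(7) = -3(-254) - 97 = 665
R(8) = -3(665) - (-254) = -1741
Sum = 2 + 1 + (-5) + 14 + (-37) + 97 + (-254) + 665 + (-1741) = -1258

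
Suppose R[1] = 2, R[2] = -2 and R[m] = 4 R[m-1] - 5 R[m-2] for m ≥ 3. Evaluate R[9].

R[3] = 4(-2) - 5(2) = -18
R[4] = 4(-18) - 5(-2) = -62
R[5] = 4(-62) - 5(-18) = -158
R[6] = 4(-158) - 5(-62) = -322
R[7] = 4(-322) - 5(-158) = -498
R[8] = 4(-498) - 5(-322) = -382
R[9] = 4(-382) - 5(-498) = 962

962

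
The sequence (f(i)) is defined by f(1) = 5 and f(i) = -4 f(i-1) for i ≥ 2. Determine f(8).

-81920

f(2) = -4(5) = -20
f(3) = -4(-20) = 80
f(4) = -4(80) = -320
f(5) = -4(-320) = 1280
f(6) = -4(1280) = -5120
f(7) = -4(-5120) = 20480
f(8) = -4(20480) = -81920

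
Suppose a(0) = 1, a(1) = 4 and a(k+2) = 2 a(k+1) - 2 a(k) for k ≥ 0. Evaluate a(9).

a(2) = 2*4 - 2*1 = 6
a(3) = 2*6 - 2*4 = 4
a(4) = 2*4 - 2*6 = -4
a(5) = 2*(-4) - 2*4 = -16
a(6) = 2*(-16) - 2*(-4) = -24
a(7) = 2*(-24) - 2*(-16) = -16
a(8) = 2*(-16) - 2*(-24) = 16
a(9) = 2*16 - 2*(-16) = 64

64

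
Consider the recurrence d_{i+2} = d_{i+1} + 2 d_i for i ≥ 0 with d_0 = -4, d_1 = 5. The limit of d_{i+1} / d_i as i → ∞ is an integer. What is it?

2

The characteristic equation is r^2 - r - 2 = 0, which factors as (r - 2)(r + 1) = 0.
So the roots are 2 and -1. Since |2| > |-1| and the coefficient of 2^i is non-zero, the ratio tends to 2.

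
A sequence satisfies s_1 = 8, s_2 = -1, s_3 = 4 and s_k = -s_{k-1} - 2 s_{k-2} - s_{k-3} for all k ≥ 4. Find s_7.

-9

s_4 = -4 - 2·(-1) - 8 = -10
s_5 = -(-10) - 2·4 - (-1) = 3
s_6 = -3 - 2·(-10) - 4 = 13
s_7 = -13 - 2·3 - (-10) = -9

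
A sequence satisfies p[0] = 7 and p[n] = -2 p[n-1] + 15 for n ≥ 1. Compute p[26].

The fixed point is 15/(1 + 2) = 5, so p[n] - 5 = -2(p[n-1] - 5).
Hence p[n] = 2·(-2)^n + 5.
p[26] = 2·(-2)^{26} + 5 = 2·67108864 + 5 = 134217733.

134217733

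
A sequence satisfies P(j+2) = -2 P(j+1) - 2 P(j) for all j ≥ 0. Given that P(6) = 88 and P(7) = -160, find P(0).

Rearranging, P(j-2) = (P(j) + 2 P(j-1)) / -2.
P(5) = (-160 + 2·88) / -2 = 16/-2 = -8
P(4) = (88 + 2·(-8)) / -2 = 72/-2 = -36
P(3) = (-8 + 2·(-36)) / -2 = -80/-2 = 40
P(2) = (-36 + 2·40) / -2 = 44/-2 = -22
P(1) = (40 + 2·(-22)) / -2 = -4/-2 = 2
P(0) = (-22 + 2·2) / -2 = -18/-2 = 9

9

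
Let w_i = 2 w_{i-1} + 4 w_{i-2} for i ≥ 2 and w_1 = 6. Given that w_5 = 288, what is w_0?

-2

Let w_0 = y.
w_2 = 12 + 4y
w_3 = 48 + 8y
w_4 = 144 + 32y
w_5 = 480 + 96y
So 480 + 96y = 288, giving y = -2.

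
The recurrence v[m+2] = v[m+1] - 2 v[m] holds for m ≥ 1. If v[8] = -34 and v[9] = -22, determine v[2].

Rearranging, v[m-2] = (v[m] - v[m-1]) / -2.
v[7] = (-22 - (-34)) / -2 = 12/-2 = -6
v[6] = (-34 - (-6)) / -2 = -28/-2 = 14
v[5] = (-6 - 14) / -2 = -20/-2 = 10
v[4] = (14 - 10) / -2 = 4/-2 = -2
v[3] = (10 - (-2)) / -2 = 12/-2 = -6
v[2] = (-2 - (-6)) / -2 = 4/-2 = -2

-2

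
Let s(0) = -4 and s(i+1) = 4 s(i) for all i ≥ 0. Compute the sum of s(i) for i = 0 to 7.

-87380

s(1) = 4*(-4) = -16
s(2) = 4*(-16) = -64
s(3) = 4*(-64) = -256
s(4) = 4*(-256) = -1024
s(5) = 4*(-1024) = -4096
s(6) = 4*(-4096) = -16384
s(7) = 4*(-16384) = -65536
Sum = (-4) + (-16) + (-64) + (-256) + (-1024) + (-4096) + (-16384) + (-65536) = -87380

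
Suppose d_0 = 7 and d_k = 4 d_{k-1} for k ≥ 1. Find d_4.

d_1 = 4(7) = 28
d_2 = 4(28) = 112
d_3 = 4(112) = 448
d_4 = 4(448) = 1792

1792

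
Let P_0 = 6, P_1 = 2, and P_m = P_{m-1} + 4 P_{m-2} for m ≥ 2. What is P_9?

P_2 = 2 + 4(6) = 26
P_3 = 26 + 4(2) = 34
P_4 = 34 + 4(26) = 138
P_5 = 138 + 4(34) = 274
P_6 = 274 + 4(138) = 826
P_7 = 826 + 4(274) = 1922
P_8 = 1922 + 4(826) = 5226
P_9 = 5226 + 4(1922) = 12914

12914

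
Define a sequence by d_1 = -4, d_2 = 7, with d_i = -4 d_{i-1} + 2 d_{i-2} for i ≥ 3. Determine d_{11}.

d_3 = -4*7 + 2*(-4) = -36
d_4 = -4*(-36) + 2*7 = 158
d_5 = -4*158 + 2*(-36) = -704
d_6 = -4*(-704) + 2*158 = 3132
d_7 = -4*3132 + 2*(-704) = -13936
d_8 = -4*(-13936) + 2*3132 = 62008
d_9 = -4*62008 + 2*(-13936) = -275904
d_{10} = -4*(-275904) + 2*62008 = 1227632
d_{11} = -4*1227632 + 2*(-275904) = -5462336

-5462336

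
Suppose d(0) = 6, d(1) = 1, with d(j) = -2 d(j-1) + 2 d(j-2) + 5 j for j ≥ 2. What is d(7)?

d(2) = -2(1) + 2(6) + 10 = 20
d(3) = -2(20) + 2(1) + 15 = -23
d(4) = -2(-23) + 2(20) + 20 = 106
d(5) = -2(106) + 2(-23) + 25 = -233
d(6) = -2(-233) + 2(106) + 30 = 708
d(7) = -2(708) + 2(-233) + 35 = -1847

-1847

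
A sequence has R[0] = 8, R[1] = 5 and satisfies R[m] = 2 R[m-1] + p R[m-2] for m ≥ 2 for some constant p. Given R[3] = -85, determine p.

-5

R[2] = 10 + 8p
R[3] = 20 + 21p
So 20 + 21p = -85, giving p = -5.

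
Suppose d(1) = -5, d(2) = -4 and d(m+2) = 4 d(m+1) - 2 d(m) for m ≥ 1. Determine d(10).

-23872

d(3) = 4(-4) - 2(-5) = -6
d(4) = 4(-6) - 2(-4) = -16
d(5) = 4(-16) - 2(-6) = -52
d(6) = 4(-52) - 2(-16) = -176
d(7) = 4(-176) - 2(-52) = -600
d(8) = 4(-600) - 2(-176) = -2048
d(9) = 4(-2048) - 2(-600) = -6992
d(10) = 4(-6992) - 2(-2048) = -23872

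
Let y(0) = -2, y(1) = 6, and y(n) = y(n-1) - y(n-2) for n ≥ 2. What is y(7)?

y(2) = 6 - (-2) = 8
y(3) = 8 - 6 = 2
y(4) = 2 - 8 = -6
y(5) = (-6) - 2 = -8
y(6) = (-8) - (-6) = -2
y(7) = (-2) - (-8) = 6

6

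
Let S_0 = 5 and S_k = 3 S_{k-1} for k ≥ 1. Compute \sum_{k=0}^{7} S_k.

S_1 = 3(5) = 15
S_2 = 3(15) = 45
S_3 = 3(45) = 135
S_4 = 3(135) = 405
S_5 = 3(405) = 1215
S_6 = 3(1215) = 3645
S_7 = 3(3645) = 10935
Sum = 5 + 15 + 45 + 135 + 405 + 1215 + 3645 + 10935 = 16400

16400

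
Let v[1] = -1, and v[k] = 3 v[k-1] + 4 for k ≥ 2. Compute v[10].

v[2] = 3·(-1) + 4 = 1
v[3] = 3·1 + 4 = 7
v[4] = 3·7 + 4 = 25
v[5] = 3·25 + 4 = 79
v[6] = 3·79 + 4 = 241
v[7] = 3·241 + 4 = 727
v[8] = 3·727 + 4 = 2185
v[9] = 3·2185 + 4 = 6559
v[10] = 3·6559 + 4 = 19681

19681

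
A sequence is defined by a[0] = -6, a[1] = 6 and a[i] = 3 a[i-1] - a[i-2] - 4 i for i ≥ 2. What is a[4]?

58

a[2] = 3·6 - (-6) - 8 = 16
a[3] = 3·16 - 6 - 12 = 30
a[4] = 3·30 - 16 - 16 = 58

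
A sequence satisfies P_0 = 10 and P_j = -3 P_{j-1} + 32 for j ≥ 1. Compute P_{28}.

The fixed point is 32/(1 + 3) = 8, so P_j - 8 = -3(P_{j-1} - 8).
Hence P_j = 2·(-3)^j + 8.
P_{28} = 2·(-3)^{28} + 8 = 2·22876792454961 + 8 = 45753584909930.

45753584909930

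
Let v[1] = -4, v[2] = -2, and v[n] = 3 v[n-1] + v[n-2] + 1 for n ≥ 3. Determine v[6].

v[3] = 3·(-2) + (-4) + 1 = -9
v[4] = 3·(-9) + (-2) + 1 = -28
v[5] = 3·(-28) + (-9) + 1 = -92
v[6] = 3·(-92) + (-28) + 1 = -303

-303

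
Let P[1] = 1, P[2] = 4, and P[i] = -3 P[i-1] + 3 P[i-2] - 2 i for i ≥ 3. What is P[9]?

-40755

P[3] = -3·4 + 3·1 - 6 = -15
P[4] = -3·(-15) + 3·4 - 8 = 49
P[5] = -3·49 + 3·(-15) - 10 = -202
P[6] = -3·(-202) + 3·49 - 12 = 741
P[7] = -3·741 + 3·(-202) - 14 = -2843
P[8] = -3·(-2843) + 3·741 - 16 = 10736
P[9] = -3·10736 + 3·(-2843) - 18 = -40755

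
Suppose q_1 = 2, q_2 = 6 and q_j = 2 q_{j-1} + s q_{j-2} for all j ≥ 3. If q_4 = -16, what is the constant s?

-4

q_3 = 12 + 2s
q_4 = 24 + 10s
So 24 + 10s = -16, giving s = -4.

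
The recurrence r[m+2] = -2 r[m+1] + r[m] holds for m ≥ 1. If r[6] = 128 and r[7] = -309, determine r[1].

Rearranging, r[m-2] = r[m] + 2 r[m-1].
r[5] = -309 + 2·128 = -53
r[4] = 128 + 2·(-53) = 22
r[3] = -53 + 2·22 = -9
r[2] = 22 + 2·(-9) = 4
r[1] = -9 + 2·4 = -1

-1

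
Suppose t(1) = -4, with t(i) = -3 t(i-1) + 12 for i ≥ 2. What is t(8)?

t(2) = -3*(-4) + 12 = 24
t(3) = -3*24 + 12 = -60
t(4) = -3*(-60) + 12 = 192
t(5) = -3*192 + 12 = -564
t(6) = -3*(-564) + 12 = 1704
t(7) = -3*1704 + 12 = -5100
t(8) = -3*(-5100) + 12 = 15312

15312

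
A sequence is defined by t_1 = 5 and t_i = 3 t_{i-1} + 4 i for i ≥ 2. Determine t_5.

t_2 = 3·5 + 8 = 23
t_3 = 3·23 + 12 = 81
t_4 = 3·81 + 16 = 259
t_5 = 3·259 + 20 = 797

797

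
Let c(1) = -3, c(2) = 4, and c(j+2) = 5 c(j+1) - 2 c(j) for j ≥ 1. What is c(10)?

c(3) = 5*4 - 2*(-3) = 26
c(4) = 5*26 - 2*4 = 122
c(5) = 5*122 - 2*26 = 558
c(6) = 5*558 - 2*122 = 2546
c(7) = 5*2546 - 2*558 = 11614
c(8) = 5*11614 - 2*2546 = 52978
c(9) = 5*52978 - 2*11614 = 241662
c(10) = 5*241662 - 2*52978 = 1102354

1102354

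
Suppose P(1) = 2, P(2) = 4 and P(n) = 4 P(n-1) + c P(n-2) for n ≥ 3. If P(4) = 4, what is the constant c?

-5

P(3) = 16 + 2c
P(4) = 64 + 12c
So 64 + 12c = 4, giving c = -5.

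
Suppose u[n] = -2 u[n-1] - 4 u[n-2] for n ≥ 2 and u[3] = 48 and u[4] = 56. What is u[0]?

6

Rearranging, u[n-2] = (u[n] + 2 u[n-1]) / -4.
u[2] = (56 + 2(48)) / -4 = 152/-4 = -38
u[1] = (48 + 2(-38)) / -4 = -28/-4 = 7
u[0] = (-38 + 2(7)) / -4 = -24/-4 = 6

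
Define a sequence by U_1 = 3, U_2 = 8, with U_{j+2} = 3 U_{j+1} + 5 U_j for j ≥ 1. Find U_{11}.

U_3 = 3·8 + 5·3 = 39
U_4 = 3·39 + 5·8 = 157
U_5 = 3·157 + 5·39 = 666
U_6 = 3·666 + 5·157 = 2783
U_7 = 3·2783 + 5·666 = 11679
U_8 = 3·11679 + 5·2783 = 48952
U_9 = 3·48952 + 5·11679 = 205251
U_{10} = 3·205251 + 5·48952 = 860513
U_{11} = 3·860513 + 5·205251 = 3607794

3607794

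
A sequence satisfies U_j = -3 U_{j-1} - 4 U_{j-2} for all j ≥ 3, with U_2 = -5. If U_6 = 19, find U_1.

-3

Let U_1 = z.
U_3 = 15 - 4z
U_4 = -25 + 12z
U_5 = 15 - 20z
U_6 = 55 + 12z
So 55 + 12z = 19, giving z = -3.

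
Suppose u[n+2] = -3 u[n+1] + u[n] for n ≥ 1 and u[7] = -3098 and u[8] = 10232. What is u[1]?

Rearranging, u[n-2] = u[n] + 3 u[n-1].
u[6] = 10232 + 3(-3098) = 938
u[5] = -3098 + 3(938) = -284
u[4] = 938 + 3(-284) = 86
u[3] = -284 + 3(86) = -26
u[2] = 86 + 3(-26) = 8
u[1] = -26 + 3(8) = -2

-2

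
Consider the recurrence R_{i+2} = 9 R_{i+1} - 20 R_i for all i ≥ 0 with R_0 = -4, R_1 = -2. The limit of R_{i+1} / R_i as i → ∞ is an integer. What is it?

5

The characteristic equation is r^2 - 9r + 20 = 0, which factors as (r - 5)(r - 4) = 0.
So the roots are 5 and 4. Since |5| > |4| and the coefficient of 5^i is non-zero, the ratio tends to 5.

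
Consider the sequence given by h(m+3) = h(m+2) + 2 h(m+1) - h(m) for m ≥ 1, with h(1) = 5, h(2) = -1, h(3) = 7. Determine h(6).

8

h(4) = 7 + 2·(-1) - 5 = 0
h(5) = 0 + 2·7 - (-1) = 15
h(6) = 15 + 2·0 - 7 = 8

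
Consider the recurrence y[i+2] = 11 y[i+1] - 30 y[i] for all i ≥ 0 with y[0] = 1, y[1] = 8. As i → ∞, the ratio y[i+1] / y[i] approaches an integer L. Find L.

The characteristic equation is r^2 - 11r + 30 = 0, which factors as (r - 6)(r - 5) = 0.
So the roots are 6 and 5. Since |6| > |5| and the coefficient of 6^i is non-zero, the ratio tends to 6.

6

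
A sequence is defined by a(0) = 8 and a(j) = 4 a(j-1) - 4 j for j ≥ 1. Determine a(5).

6380

a(1) = 4*8 - 4 = 28
a(2) = 4*28 - 8 = 104
a(3) = 4*104 - 12 = 404
a(4) = 4*404 - 16 = 1600
a(5) = 4*1600 - 20 = 6380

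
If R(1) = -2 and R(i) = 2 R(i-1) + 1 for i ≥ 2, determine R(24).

The fixed point is 1/(1 - 2) = -1, so R(i) + 1 = 2(R(i-1) + 1).
Hence R(i) = -1·2^{i-1} - 1.
R(24) = -1·2^{23} - 1 = -1·8388608 - 1 = -8388609.

-8388609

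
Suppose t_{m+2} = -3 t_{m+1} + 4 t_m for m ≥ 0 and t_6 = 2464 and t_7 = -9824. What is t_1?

4

Rearranging, t_{m-2} = (t_m + 3 t_{m-1}) / 4.
t_5 = (-9824 + 3*2464) / 4 = -2432/4 = -608
t_4 = (2464 + 3*(-608)) / 4 = 640/4 = 160
t_3 = (-608 + 3*160) / 4 = -128/4 = -32
t_2 = (160 + 3*(-32)) / 4 = 64/4 = 16
t_1 = (-32 + 3*16) / 4 = 16/4 = 4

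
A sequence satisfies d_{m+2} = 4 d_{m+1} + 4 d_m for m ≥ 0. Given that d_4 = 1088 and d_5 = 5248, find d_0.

Rearranging, d_{m-2} = (d_m - 4 d_{m-1}) / 4.
d_3 = (5248 - 4(1088)) / 4 = 896/4 = 224
d_2 = (1088 - 4(224)) / 4 = 192/4 = 48
d_1 = (224 - 4(48)) / 4 = 32/4 = 8
d_0 = (48 - 4(8)) / 4 = 16/4 = 4

4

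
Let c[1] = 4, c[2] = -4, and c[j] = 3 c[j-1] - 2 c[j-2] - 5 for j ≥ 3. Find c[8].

-1612

c[3] = 3·(-4) - 2·4 - 5 = -25
c[4] = 3·(-25) - 2·(-4) - 5 = -72
c[5] = 3·(-72) - 2·(-25) - 5 = -171
c[6] = 3·(-171) - 2·(-72) - 5 = -374
c[7] = 3·(-374) - 2·(-171) - 5 = -785
c[8] = 3·(-785) - 2·(-374) - 5 = -1612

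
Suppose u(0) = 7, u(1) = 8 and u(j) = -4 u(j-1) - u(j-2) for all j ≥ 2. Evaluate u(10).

u(2) = -4*8 - 7 = -39
u(3) = -4*(-39) - 8 = 148
u(4) = -4*148 - (-39) = -553
u(5) = -4*(-553) - 148 = 2064
u(6) = -4*2064 - (-553) = -7703
u(7) = -4*(-7703) - 2064 = 28748
u(8) = -4*28748 - (-7703) = -107289
u(9) = -4*(-107289) - 28748 = 400408
u(10) = -4*400408 - (-107289) = -1494343

-1494343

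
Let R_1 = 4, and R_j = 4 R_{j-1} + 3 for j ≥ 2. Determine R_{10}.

1310719

R_2 = 4·4 + 3 = 19
R_3 = 4·19 + 3 = 79
R_4 = 4·79 + 3 = 319
R_5 = 4·319 + 3 = 1279
R_6 = 4·1279 + 3 = 5119
R_7 = 4·5119 + 3 = 20479
R_8 = 4·20479 + 3 = 81919
R_9 = 4·81919 + 3 = 327679
R_{10} = 4·327679 + 3 = 1310719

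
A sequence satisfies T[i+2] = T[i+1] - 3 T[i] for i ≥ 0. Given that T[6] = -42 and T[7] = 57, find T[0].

Rearranging, T[i-2] = (T[i] - T[i-1]) / -3.
T[5] = (57 - (-42)) / -3 = 99/-3 = -33
T[4] = (-42 - (-33)) / -3 = -9/-3 = 3
T[3] = (-33 - 3) / -3 = -36/-3 = 12
T[2] = (3 - 12) / -3 = -9/-3 = 3
T[1] = (12 - 3) / -3 = 9/-3 = -3
T[0] = (3 - (-3)) / -3 = 6/-3 = -2

-2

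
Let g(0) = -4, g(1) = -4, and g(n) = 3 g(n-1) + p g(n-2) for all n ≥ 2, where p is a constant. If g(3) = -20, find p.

g(2) = -12 - 4p
g(3) = -36 - 16p
So -36 - 16p = -20, giving p = -1.

-1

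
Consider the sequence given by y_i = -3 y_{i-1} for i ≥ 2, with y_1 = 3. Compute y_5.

y_2 = -3(3) = -9
y_3 = -3(-9) = 27
y_4 = -3(27) = -81
y_5 = -3(-81) = 243

243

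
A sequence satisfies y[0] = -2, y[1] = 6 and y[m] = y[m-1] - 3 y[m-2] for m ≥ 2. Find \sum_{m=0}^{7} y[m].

220

y[2] = 6 - 3*(-2) = 12
y[3] = 12 - 3*6 = -6
y[4] = (-6) - 3*12 = -42
y[5] = (-42) - 3*(-6) = -24
y[6] = (-24) - 3*(-42) = 102
y[7] = 102 - 3*(-24) = 174
Sum = (-2) + 6 + 12 + (-6) + (-42) + (-24) + 102 + 174 = 220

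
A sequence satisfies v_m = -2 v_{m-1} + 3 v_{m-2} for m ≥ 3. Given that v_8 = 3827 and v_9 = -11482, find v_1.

-2

Rearranging, v_{m-2} = (v_m + 2 v_{m-1}) / 3.
v_7 = (-11482 + 2*3827) / 3 = -3828/3 = -1276
v_6 = (3827 + 2*(-1276)) / 3 = 1275/3 = 425
v_5 = (-1276 + 2*425) / 3 = -426/3 = -142
v_4 = (425 + 2*(-142)) / 3 = 141/3 = 47
v_3 = (-142 + 2*47) / 3 = -48/3 = -16
v_2 = (47 + 2*(-16)) / 3 = 15/3 = 5
v_1 = (-16 + 2*5) / 3 = -6/3 = -2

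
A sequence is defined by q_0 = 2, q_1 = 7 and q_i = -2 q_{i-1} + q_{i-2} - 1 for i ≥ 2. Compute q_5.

q_2 = -2(7) + 2 - 1 = -13
q_3 = -2(-13) + 7 - 1 = 32
q_4 = -2(32) + (-13) - 1 = -78
q_5 = -2(-78) + 32 - 1 = 187

187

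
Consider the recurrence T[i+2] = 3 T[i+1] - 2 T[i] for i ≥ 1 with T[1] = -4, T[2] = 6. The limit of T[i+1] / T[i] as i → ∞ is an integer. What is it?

2

The characteristic equation is r^2 - 3r + 2 = 0, which factors as (r - 2)(r - 1) = 0.
So the roots are 2 and 1. Since |2| > |1| and the coefficient of 2^i is non-zero, the ratio tends to 2.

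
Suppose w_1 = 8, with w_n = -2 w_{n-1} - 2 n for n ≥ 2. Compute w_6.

-296

w_2 = -2*8 - 4 = -20
w_3 = -2*(-20) - 6 = 34
w_4 = -2*34 - 8 = -76
w_5 = -2*(-76) - 10 = 142
w_6 = -2*142 - 12 = -296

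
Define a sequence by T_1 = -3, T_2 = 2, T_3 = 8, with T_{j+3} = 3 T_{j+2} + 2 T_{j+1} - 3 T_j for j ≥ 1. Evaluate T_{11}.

168809

T_4 = 3·8 + 2·2 - 3·(-3) = 37
T_5 = 3·37 + 2·8 - 3·2 = 121
T_6 = 3·121 + 2·37 - 3·8 = 413
T_7 = 3·413 + 2·121 - 3·37 = 1370
T_8 = 3·1370 + 2·413 - 3·121 = 4573
T_9 = 3·4573 + 2·1370 - 3·413 = 15220
T_{10} = 3·15220 + 2·4573 - 3·1370 = 50696
T_{11} = 3·50696 + 2·15220 - 3·4573 = 168809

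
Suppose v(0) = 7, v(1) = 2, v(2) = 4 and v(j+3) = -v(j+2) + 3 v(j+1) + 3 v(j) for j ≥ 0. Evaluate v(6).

v(3) = -4 + 3(2) + 3(7) = 23
v(4) = -23 + 3(4) + 3(2) = -5
v(5) = -(-5) + 3(23) + 3(4) = 86
v(6) = -86 + 3(-5) + 3(23) = -32

-32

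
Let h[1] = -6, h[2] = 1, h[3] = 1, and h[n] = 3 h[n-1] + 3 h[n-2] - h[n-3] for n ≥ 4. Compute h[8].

2056

h[4] = 3(1) + 3(1) - (-6) = 12
h[5] = 3(12) + 3(1) - 1 = 38
h[6] = 3(38) + 3(12) - 1 = 149
h[7] = 3(149) + 3(38) - 12 = 549
h[8] = 3(549) + 3(149) - 38 = 2056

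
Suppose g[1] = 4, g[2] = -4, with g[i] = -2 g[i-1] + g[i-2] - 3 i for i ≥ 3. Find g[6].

-104

g[3] = -2(-4) + 4 - 9 = 3
g[4] = -2(3) + (-4) - 12 = -22
g[5] = -2(-22) + 3 - 15 = 32
g[6] = -2(32) + (-22) - 18 = -104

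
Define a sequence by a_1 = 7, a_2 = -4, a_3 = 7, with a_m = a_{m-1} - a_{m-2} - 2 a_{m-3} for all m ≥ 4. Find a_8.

12

a_4 = 7 - (-4) - 2(7) = -3
a_5 = (-3) - 7 - 2(-4) = -2
a_6 = (-2) - (-3) - 2(7) = -13
a_7 = (-13) - (-2) - 2(-3) = -5
a_8 = (-5) - (-13) - 2(-2) = 12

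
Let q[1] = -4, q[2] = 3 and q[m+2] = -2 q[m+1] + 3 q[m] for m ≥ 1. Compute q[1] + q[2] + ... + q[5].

q[3] = -2*3 + 3*(-4) = -18
q[4] = -2*(-18) + 3*3 = 45
q[5] = -2*45 + 3*(-18) = -144
Sum = (-4) + 3 + (-18) + 45 + (-144) = -118

-118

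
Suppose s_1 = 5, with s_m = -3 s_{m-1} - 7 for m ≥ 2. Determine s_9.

44285

s_2 = -3*5 - 7 = -22
s_3 = -3*(-22) - 7 = 59
s_4 = -3*59 - 7 = -184
s_5 = -3*(-184) - 7 = 545
s_6 = -3*545 - 7 = -1642
s_7 = -3*(-1642) - 7 = 4919
s_8 = -3*4919 - 7 = -14764
s_9 = -3*(-14764) - 7 = 44285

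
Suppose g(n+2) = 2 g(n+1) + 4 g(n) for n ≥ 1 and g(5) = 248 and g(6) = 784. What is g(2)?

Rearranging, g(n-2) = (g(n) - 2 g(n-1)) / 4.
g(4) = (784 - 2*248) / 4 = 288/4 = 72
g(3) = (248 - 2*72) / 4 = 104/4 = 26
g(2) = (72 - 2*26) / 4 = 20/4 = 5

5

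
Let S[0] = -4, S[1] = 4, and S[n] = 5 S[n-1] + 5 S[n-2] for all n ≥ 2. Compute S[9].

702500

S[2] = 5*4 + 5*(-4) = 0
S[3] = 5*0 + 5*4 = 20
S[4] = 5*20 + 5*0 = 100
S[5] = 5*100 + 5*20 = 600
S[6] = 5*600 + 5*100 = 3500
S[7] = 5*3500 + 5*600 = 20500
S[8] = 5*20500 + 5*3500 = 120000
S[9] = 5*120000 + 5*20500 = 702500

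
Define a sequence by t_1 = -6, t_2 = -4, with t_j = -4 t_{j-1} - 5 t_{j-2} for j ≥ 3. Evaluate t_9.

-2214

t_3 = -4(-4) - 5(-6) = 46
t_4 = -4(46) - 5(-4) = -164
t_5 = -4(-164) - 5(46) = 426
t_6 = -4(426) - 5(-164) = -884
t_7 = -4(-884) - 5(426) = 1406
t_8 = -4(1406) - 5(-884) = -1204
t_9 = -4(-1204) - 5(1406) = -2214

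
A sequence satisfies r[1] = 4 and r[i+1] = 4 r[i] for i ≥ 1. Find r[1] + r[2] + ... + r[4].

340

r[2] = 4*4 = 16
r[3] = 4*16 = 64
r[4] = 4*64 = 256
Sum = 4 + 16 + 64 + 256 = 340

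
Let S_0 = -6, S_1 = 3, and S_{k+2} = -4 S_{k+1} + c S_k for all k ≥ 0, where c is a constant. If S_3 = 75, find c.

1

S_2 = -12 - 6c
S_3 = 48 + 27c
So 48 + 27c = 75, giving c = 1.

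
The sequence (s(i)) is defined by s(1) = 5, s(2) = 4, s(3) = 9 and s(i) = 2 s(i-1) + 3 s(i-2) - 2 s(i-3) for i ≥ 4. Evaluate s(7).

457

s(4) = 2*9 + 3*4 - 2*5 = 20
s(5) = 2*20 + 3*9 - 2*4 = 59
s(6) = 2*59 + 3*20 - 2*9 = 160
s(7) = 2*160 + 3*59 - 2*20 = 457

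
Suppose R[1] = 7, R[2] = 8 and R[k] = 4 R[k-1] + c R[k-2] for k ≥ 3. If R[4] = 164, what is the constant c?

R[3] = 32 + 7c
R[4] = 128 + 36c
So 128 + 36c = 164, giving c = 1.

1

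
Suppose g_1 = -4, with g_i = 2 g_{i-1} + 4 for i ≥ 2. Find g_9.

-4

g_2 = 2(-4) + 4 = -4
g_3 = 2(-4) + 4 = -4
g_4 = 2(-4) + 4 = -4
g_5 = 2(-4) + 4 = -4
g_6 = 2(-4) + 4 = -4
g_7 = 2(-4) + 4 = -4
g_8 = 2(-4) + 4 = -4
g_9 = 2(-4) + 4 = -4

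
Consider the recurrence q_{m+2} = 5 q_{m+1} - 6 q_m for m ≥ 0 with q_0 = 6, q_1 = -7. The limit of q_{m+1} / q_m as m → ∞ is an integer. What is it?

The characteristic equation is r^2 - 5r + 6 = 0, which factors as (r - 3)(r - 2) = 0.
So the roots are 3 and 2. Since |3| > |2| and the coefficient of 3^m is non-zero, the ratio tends to 3.

3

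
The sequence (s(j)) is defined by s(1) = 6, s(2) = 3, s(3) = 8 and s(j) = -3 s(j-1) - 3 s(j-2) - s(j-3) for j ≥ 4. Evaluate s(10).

s(4) = -3(8) - 3(3) - 6 = -39
s(5) = -3(-39) - 3(8) - 3 = 90
s(6) = -3(90) - 3(-39) - 8 = -161
s(7) = -3(-161) - 3(90) - (-39) = 252
s(8) = -3(252) - 3(-161) - 90 = -363
s(9) = -3(-363) - 3(252) - (-161) = 494
s(10) = -3(494) - 3(-363) - 252 = -645

-645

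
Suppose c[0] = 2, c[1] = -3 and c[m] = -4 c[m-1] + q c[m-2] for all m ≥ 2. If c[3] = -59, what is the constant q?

c[2] = 12 + 2q
c[3] = -48 - 11q
So -48 - 11q = -59, giving q = 1.

1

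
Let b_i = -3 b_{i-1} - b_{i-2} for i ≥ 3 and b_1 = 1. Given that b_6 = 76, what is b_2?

Let b_2 = y.
b_3 = -1 - 3y
b_4 = 3 + 8y
b_5 = -8 - 21y
b_6 = 21 + 55y
So 21 + 55y = 76, giving y = 1.

1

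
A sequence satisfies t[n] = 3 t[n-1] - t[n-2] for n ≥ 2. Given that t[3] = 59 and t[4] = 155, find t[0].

Rearranging, t[n-2] = -(t[n] - 3 t[n-1]).
t[2] = -(155 - 3*59) = 22
t[1] = -(59 - 3*22) = 7
t[0] = -(22 - 3*7) = -1

-1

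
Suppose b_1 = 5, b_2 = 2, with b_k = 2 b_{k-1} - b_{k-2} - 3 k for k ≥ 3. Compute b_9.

b_3 = 2·2 - 5 - 9 = -10
b_4 = 2·(-10) - 2 - 12 = -34
b_5 = 2·(-34) - (-10) - 15 = -73
b_6 = 2·(-73) - (-34) - 18 = -130
b_7 = 2·(-130) - (-73) - 21 = -208
b_8 = 2·(-208) - (-130) - 24 = -310
b_9 = 2·(-310) - (-208) - 27 = -439

-439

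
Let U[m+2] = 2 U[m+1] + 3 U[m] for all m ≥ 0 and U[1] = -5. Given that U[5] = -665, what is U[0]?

-6

Let U[0] = x.
U[2] = -10 + 3x
U[3] = -35 + 6x
U[4] = -100 + 21x
U[5] = -305 + 60x
So -305 + 60x = -665, giving x = -6.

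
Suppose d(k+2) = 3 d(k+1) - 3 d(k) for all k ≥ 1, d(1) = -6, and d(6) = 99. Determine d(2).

-7

Let d(2) = y.
d(3) = 18 + 3y
d(4) = 54 + 6y
d(5) = 108 + 9y
d(6) = 162 + 9y
So 162 + 9y = 99, giving y = -7.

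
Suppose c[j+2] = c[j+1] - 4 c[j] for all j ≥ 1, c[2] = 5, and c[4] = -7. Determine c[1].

-2

Let c[1] = w.
c[3] = 5 - 4w
c[4] = -15 - 4w
So -15 - 4w = -7, giving w = -2.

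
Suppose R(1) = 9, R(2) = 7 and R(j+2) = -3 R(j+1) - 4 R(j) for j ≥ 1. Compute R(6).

31

R(3) = -3·7 - 4·9 = -57
R(4) = -3·(-57) - 4·7 = 143
R(5) = -3·143 - 4·(-57) = -201
R(6) = -3·(-201) - 4·143 = 31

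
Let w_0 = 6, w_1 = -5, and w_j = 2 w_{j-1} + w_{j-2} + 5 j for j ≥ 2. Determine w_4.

w_2 = 2*(-5) + 6 + 10 = 6
w_3 = 2*6 + (-5) + 15 = 22
w_4 = 2*22 + 6 + 20 = 70

70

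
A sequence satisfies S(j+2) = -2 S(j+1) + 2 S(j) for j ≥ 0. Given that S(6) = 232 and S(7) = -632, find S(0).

4

Rearranging, S(j-2) = (S(j) + 2 S(j-1)) / 2.
S(5) = (-632 + 2(232)) / 2 = -168/2 = -84
S(4) = (232 + 2(-84)) / 2 = 64/2 = 32
S(3) = (-84 + 2(32)) / 2 = -20/2 = -10
S(2) = (32 + 2(-10)) / 2 = 12/2 = 6
S(1) = (-10 + 2(6)) / 2 = 2/2 = 1
S(0) = (6 + 2(1)) / 2 = 8/2 = 4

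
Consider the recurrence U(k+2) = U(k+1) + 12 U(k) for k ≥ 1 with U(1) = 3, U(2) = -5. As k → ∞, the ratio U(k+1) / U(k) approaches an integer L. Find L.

4

The characteristic equation is r^2 - r - 12 = 0, which factors as (r - 4)(r + 3) = 0.
So the roots are 4 and -3. Since |4| > |-3| and the coefficient of 4^k is non-zero, the ratio tends to 4.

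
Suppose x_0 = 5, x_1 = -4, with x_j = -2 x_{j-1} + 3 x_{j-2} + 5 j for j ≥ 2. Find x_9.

-54984

x_2 = -2(-4) + 3(5) + 10 = 33
x_3 = -2(33) + 3(-4) + 15 = -63
x_4 = -2(-63) + 3(33) + 20 = 245
x_5 = -2(245) + 3(-63) + 25 = -654
x_6 = -2(-654) + 3(245) + 30 = 2073
x_7 = -2(2073) + 3(-654) + 35 = -6073
x_8 = -2(-6073) + 3(2073) + 40 = 18405
x_9 = -2(18405) + 3(-6073) + 45 = -54984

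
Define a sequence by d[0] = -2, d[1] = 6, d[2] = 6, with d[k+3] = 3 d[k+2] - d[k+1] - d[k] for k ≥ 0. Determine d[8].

958

d[3] = 3(6) - 6 - (-2) = 14
d[4] = 3(14) - 6 - 6 = 30
d[5] = 3(30) - 14 - 6 = 70
d[6] = 3(70) - 30 - 14 = 166
d[7] = 3(166) - 70 - 30 = 398
d[8] = 3(398) - 166 - 70 = 958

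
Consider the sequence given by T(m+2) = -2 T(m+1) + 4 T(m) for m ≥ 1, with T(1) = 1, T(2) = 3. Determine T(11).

-49664

T(3) = -2(3) + 4(1) = -2
T(4) = -2(-2) + 4(3) = 16
T(5) = -2(16) + 4(-2) = -40
T(6) = -2(-40) + 4(16) = 144
T(7) = -2(144) + 4(-40) = -448
T(8) = -2(-448) + 4(144) = 1472
T(9) = -2(1472) + 4(-448) = -4736
T(10) = -2(-4736) + 4(1472) = 15360
T(11) = -2(15360) + 4(-4736) = -49664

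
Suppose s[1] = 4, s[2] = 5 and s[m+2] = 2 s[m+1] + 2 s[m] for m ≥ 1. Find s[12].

s[3] = 2(5) + 2(4) = 18
s[4] = 2(18) + 2(5) = 46
s[5] = 2(46) + 2(18) = 128
s[6] = 2(128) + 2(46) = 348
s[7] = 2(348) + 2(128) = 952
s[8] = 2(952) + 2(348) = 2600
s[9] = 2(2600) + 2(952) = 7104
s[10] = 2(7104) + 2(2600) = 19408
s[11] = 2(19408) + 2(7104) = 53024
s[12] = 2(53024) + 2(19408) = 144864

144864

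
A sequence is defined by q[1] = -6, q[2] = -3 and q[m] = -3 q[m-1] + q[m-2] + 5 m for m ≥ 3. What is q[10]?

-57043

q[3] = -3·(-3) + (-6) + 15 = 18
q[4] = -3·18 + (-3) + 20 = -37
q[5] = -3·(-37) + 18 + 25 = 154
q[6] = -3·154 + (-37) + 30 = -469
q[7] = -3·(-469) + 154 + 35 = 1596
q[8] = -3·1596 + (-469) + 40 = -5217
q[9] = -3·(-5217) + 1596 + 45 = 17292
q[10] = -3·17292 + (-5217) + 50 = -57043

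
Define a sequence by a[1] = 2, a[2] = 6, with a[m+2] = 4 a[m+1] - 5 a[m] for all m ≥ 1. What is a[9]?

a[3] = 4(6) - 5(2) = 14
a[4] = 4(14) - 5(6) = 26
a[5] = 4(26) - 5(14) = 34
a[6] = 4(34) - 5(26) = 6
a[7] = 4(6) - 5(34) = -146
a[8] = 4(-146) - 5(6) = -614
a[9] = 4(-614) - 5(-146) = -1726

-1726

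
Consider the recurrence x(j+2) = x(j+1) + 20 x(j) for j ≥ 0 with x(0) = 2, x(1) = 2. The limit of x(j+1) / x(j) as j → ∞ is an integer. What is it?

5

The characteristic equation is r^2 - r - 20 = 0, which factors as (r - 5)(r + 4) = 0.
So the roots are 5 and -4. Since |5| > |-4| and the coefficient of 5^j is non-zero, the ratio tends to 5.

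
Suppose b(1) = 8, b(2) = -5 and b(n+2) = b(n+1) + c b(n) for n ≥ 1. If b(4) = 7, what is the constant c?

b(3) = -5 + 8c
b(4) = -5 + 3c
So -5 + 3c = 7, giving c = 4.

4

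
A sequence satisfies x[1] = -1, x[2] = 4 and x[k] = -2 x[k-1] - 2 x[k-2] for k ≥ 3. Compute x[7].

24

x[3] = -2*4 - 2*(-1) = -6
x[4] = -2*(-6) - 2*4 = 4
x[5] = -2*4 - 2*(-6) = 4
x[6] = -2*4 - 2*4 = -16
x[7] = -2*(-16) - 2*4 = 24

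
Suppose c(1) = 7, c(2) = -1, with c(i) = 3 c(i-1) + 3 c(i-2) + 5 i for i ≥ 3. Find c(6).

1794

c(3) = 3·(-1) + 3·7 + 15 = 33
c(4) = 3·33 + 3·(-1) + 20 = 116
c(5) = 3·116 + 3·33 + 25 = 472
c(6) = 3·472 + 3·116 + 30 = 1794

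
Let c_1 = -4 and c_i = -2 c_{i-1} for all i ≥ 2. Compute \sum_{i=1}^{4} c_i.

20

c_2 = -2·(-4) = 8
c_3 = -2·8 = -16
c_4 = -2·(-16) = 32
Sum = (-4) + 8 + (-16) + 32 = 20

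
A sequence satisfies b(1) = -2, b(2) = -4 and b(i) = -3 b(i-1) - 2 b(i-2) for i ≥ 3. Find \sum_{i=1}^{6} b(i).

-126

b(3) = -3·(-4) - 2·(-2) = 16
b(4) = -3·16 - 2·(-4) = -40
b(5) = -3·(-40) - 2·16 = 88
b(6) = -3·88 - 2·(-40) = -184
Sum = (-2) + (-4) + 16 + (-40) + 88 + (-184) = -126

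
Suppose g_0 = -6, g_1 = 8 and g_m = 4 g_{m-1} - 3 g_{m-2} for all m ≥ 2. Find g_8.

g_2 = 4(8) - 3(-6) = 50
g_3 = 4(50) - 3(8) = 176
g_4 = 4(176) - 3(50) = 554
g_5 = 4(554) - 3(176) = 1688
g_6 = 4(1688) - 3(554) = 5090
g_7 = 4(5090) - 3(1688) = 15296
g_8 = 4(15296) - 3(5090) = 45914

45914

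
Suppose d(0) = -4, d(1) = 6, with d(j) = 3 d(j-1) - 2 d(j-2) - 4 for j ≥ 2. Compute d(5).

202

d(2) = 3(6) - 2(-4) - 4 = 22
d(3) = 3(22) - 2(6) - 4 = 50
d(4) = 3(50) - 2(22) - 4 = 102
d(5) = 3(102) - 2(50) - 4 = 202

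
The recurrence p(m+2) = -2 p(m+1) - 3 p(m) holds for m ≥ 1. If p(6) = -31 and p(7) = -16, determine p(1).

-2

Rearranging, p(m-2) = (p(m) + 2 p(m-1)) / -3.
p(5) = (-16 + 2*(-31)) / -3 = -78/-3 = 26
p(4) = (-31 + 2*26) / -3 = 21/-3 = -7
p(3) = (26 + 2*(-7)) / -3 = 12/-3 = -4
p(2) = (-7 + 2*(-4)) / -3 = -15/-3 = 5
p(1) = (-4 + 2*5) / -3 = 6/-3 = -2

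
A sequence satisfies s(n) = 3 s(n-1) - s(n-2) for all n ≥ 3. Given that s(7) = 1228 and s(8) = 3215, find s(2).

7

Rearranging, s(n-2) = -(s(n) - 3 s(n-1)).
s(6) = -(3215 - 3(1228)) = 469
s(5) = -(1228 - 3(469)) = 179
s(4) = -(469 - 3(179)) = 68
s(3) = -(179 - 3(68)) = 25
s(2) = -(68 - 3(25)) = 7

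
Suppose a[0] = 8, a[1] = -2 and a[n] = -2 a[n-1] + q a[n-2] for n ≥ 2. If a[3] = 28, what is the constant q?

-2

a[2] = 4 + 8q
a[3] = -8 - 18q
So -8 - 18q = 28, giving q = -2.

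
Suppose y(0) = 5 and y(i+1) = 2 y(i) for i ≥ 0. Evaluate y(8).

1280

y(1) = 2·5 = 10
y(2) = 2·10 = 20
y(3) = 2·20 = 40
y(4) = 2·40 = 80
y(5) = 2·80 = 160
y(6) = 2·160 = 320
y(7) = 2·320 = 640
y(8) = 2·640 = 1280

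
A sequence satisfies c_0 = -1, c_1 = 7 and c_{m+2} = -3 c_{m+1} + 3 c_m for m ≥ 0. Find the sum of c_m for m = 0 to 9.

c_2 = -3(7) + 3(-1) = -24
c_3 = -3(-24) + 3(7) = 93
c_4 = -3(93) + 3(-24) = -351
c_5 = -3(-351) + 3(93) = 1332
c_6 = -3(1332) + 3(-351) = -5049
c_7 = -3(-5049) + 3(1332) = 19143
c_8 = -3(19143) + 3(-5049) = -72576
c_9 = -3(-72576) + 3(19143) = 275157
Sum = (-1) + 7 + (-24) + 93 + (-351) + 1332 + (-5049) + 19143 + (-72576) + 275157 = 217731

217731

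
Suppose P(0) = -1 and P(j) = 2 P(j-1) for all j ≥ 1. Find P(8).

P(1) = 2*(-1) = -2
P(2) = 2*(-2) = -4
P(3) = 2*(-4) = -8
P(4) = 2*(-8) = -16
P(5) = 2*(-16) = -32
P(6) = 2*(-32) = -64
P(7) = 2*(-64) = -128
P(8) = 2*(-128) = -256

-256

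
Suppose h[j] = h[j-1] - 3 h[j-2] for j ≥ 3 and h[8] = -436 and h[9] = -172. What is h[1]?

Rearranging, h[j-2] = (h[j] - h[j-1]) / -3.
h[7] = (-172 - (-436)) / -3 = 264/-3 = -88
h[6] = (-436 - (-88)) / -3 = -348/-3 = 116
h[5] = (-88 - 116) / -3 = -204/-3 = 68
h[4] = (116 - 68) / -3 = 48/-3 = -16
h[3] = (68 - (-16)) / -3 = 84/-3 = -28
h[2] = (-16 - (-28)) / -3 = 12/-3 = -4
h[1] = (-28 - (-4)) / -3 = -24/-3 = 8

8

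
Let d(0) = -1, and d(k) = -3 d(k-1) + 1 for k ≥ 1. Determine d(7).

d(1) = -3·(-1) + 1 = 4
d(2) = -3·4 + 1 = -11
d(3) = -3·(-11) + 1 = 34
d(4) = -3·34 + 1 = -101
d(5) = -3·(-101) + 1 = 304
d(6) = -3·304 + 1 = -911
d(7) = -3·(-911) + 1 = 2734

2734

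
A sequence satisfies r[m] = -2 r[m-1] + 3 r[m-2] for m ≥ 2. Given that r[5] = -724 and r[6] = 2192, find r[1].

Rearranging, r[m-2] = (r[m] + 2 r[m-1]) / 3.
r[4] = (2192 + 2·(-724)) / 3 = 744/3 = 248
r[3] = (-724 + 2·248) / 3 = -228/3 = -76
r[2] = (248 + 2·(-76)) / 3 = 96/3 = 32
r[1] = (-76 + 2·32) / 3 = -12/3 = -4

-4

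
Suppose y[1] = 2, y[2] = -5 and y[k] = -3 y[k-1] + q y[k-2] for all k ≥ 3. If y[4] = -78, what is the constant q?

3

y[3] = 15 + 2q
y[4] = -45 - 11q
So -45 - 11q = -78, giving q = 3.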